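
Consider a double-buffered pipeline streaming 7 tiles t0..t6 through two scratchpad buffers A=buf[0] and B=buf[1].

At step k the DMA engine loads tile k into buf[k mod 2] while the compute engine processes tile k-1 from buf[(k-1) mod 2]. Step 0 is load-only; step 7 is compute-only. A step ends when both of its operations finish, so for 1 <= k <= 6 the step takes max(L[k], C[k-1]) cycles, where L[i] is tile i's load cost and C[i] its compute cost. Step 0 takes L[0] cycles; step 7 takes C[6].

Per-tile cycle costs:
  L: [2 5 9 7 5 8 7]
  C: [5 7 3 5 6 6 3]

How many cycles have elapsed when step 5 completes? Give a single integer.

k=0 load=t0/2c comp=- wait=2 total=2
k=1 load=t1/5c comp=t0/5c wait=5 total=7
k=2 load=t2/9c comp=t1/7c wait=9 total=16
k=3 load=t3/7c comp=t2/3c wait=7 total=23
k=4 load=t4/5c comp=t3/5c wait=5 total=28
k=5 load=t5/8c comp=t4/6c wait=8 total=36
k=6 load=t6/7c comp=t5/6c wait=7 total=43
k=7 load=- comp=t6/3c wait=3 total=46

end_cycle[5] = 36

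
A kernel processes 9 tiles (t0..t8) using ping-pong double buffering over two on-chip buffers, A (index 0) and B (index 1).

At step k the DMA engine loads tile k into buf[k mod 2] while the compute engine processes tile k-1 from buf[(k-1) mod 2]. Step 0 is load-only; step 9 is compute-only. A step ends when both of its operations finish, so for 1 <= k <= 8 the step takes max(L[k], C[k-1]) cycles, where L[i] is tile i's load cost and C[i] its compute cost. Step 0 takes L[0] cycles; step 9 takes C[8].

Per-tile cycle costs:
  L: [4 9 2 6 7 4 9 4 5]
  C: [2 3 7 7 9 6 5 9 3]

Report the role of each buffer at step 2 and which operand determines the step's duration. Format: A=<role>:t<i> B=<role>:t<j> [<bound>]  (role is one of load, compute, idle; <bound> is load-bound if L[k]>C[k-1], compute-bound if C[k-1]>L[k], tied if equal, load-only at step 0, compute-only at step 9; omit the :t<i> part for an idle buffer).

step 0: L[0]=4 → dur=4, Σ=4 | A=load:t0 B=idle [load-only]
step 1: L[1]=9 C[0]=2 → dur=9, Σ=13 | A=compute:t0 B=load:t1 [load-bound]
step 2: L[2]=2 C[1]=3 → dur=3, Σ=16 | A=load:t2 B=compute:t1 [compute-bound]
step 3: L[3]=6 C[2]=7 → dur=7, Σ=23 | A=compute:t2 B=load:t3 [compute-bound]
step 4: L[4]=7 C[3]=7 → dur=7, Σ=30 | A=load:t4 B=compute:t3 [tied]
step 5: L[5]=4 C[4]=9 → dur=9, Σ=39 | A=compute:t4 B=load:t5 [compute-bound]
step 6: L[6]=9 C[5]=6 → dur=9, Σ=48 | A=load:t6 B=compute:t5 [load-bound]
step 7: L[7]=4 C[6]=5 → dur=5, Σ=53 | A=compute:t6 B=load:t7 [compute-bound]
step 8: L[8]=5 C[7]=9 → dur=9, Σ=62 | A=load:t8 B=compute:t7 [compute-bound]
step 9: C[8]=3 → dur=3, Σ=65 | A=compute:t8 B=idle [compute-only]

step 2: A=load:t2 B=compute:t1 [compute-bound]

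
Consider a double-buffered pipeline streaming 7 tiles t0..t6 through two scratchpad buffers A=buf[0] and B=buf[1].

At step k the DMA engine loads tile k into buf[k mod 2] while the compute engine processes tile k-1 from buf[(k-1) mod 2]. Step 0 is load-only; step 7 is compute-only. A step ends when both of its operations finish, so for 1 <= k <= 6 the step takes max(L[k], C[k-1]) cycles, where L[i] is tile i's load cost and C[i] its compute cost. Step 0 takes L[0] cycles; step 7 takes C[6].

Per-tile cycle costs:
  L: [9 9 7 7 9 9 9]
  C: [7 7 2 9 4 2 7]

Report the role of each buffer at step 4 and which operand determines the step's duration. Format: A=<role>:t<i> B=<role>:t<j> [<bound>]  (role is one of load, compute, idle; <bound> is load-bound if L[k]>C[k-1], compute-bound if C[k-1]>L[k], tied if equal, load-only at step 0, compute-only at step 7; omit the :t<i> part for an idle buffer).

step 4: A=load:t4 B=compute:t3 [tied]

k=0 load=t0/9c comp=- wait=9 total=9
k=1 load=t1/9c comp=t0/7c wait=9 total=18
k=2 load=t2/7c comp=t1/7c wait=7 total=25
k=3 load=t3/7c comp=t2/2c wait=7 total=32
k=4 load=t4/9c comp=t3/9c wait=9 total=41
k=5 load=t5/9c comp=t4/4c wait=9 total=50
k=6 load=t6/9c comp=t5/2c wait=9 total=59
k=7 load=- comp=t6/7c wait=7 total=66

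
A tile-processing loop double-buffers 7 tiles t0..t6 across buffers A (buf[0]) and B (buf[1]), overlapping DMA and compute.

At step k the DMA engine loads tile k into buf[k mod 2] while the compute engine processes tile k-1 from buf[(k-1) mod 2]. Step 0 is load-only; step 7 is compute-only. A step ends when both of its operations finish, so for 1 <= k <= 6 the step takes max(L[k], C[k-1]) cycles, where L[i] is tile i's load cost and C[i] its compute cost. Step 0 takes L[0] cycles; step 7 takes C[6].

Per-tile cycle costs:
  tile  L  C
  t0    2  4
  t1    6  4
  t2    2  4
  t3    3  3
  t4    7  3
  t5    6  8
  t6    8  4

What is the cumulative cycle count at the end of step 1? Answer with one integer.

end_cycle[1] = 8

step 0: L[0]=2 → dur=2, Σ=2 | A=load:t0 B=idle [load-only]
step 1: L[1]=6 C[0]=4 → dur=6, Σ=8 | A=compute:t0 B=load:t1 [load-bound]
step 2: L[2]=2 C[1]=4 → dur=4, Σ=12 | A=load:t2 B=compute:t1 [compute-bound]
step 3: L[3]=3 C[2]=4 → dur=4, Σ=16 | A=compute:t2 B=load:t3 [compute-bound]
step 4: L[4]=7 C[3]=3 → dur=7, Σ=23 | A=load:t4 B=compute:t3 [load-bound]
step 5: L[5]=6 C[4]=3 → dur=6, Σ=29 | A=compute:t4 B=load:t5 [load-bound]
step 6: L[6]=8 C[5]=8 → dur=8, Σ=37 | A=load:t6 B=compute:t5 [tied]
step 7: C[6]=4 → dur=4, Σ=41 | A=compute:t6 B=idle [compute-only]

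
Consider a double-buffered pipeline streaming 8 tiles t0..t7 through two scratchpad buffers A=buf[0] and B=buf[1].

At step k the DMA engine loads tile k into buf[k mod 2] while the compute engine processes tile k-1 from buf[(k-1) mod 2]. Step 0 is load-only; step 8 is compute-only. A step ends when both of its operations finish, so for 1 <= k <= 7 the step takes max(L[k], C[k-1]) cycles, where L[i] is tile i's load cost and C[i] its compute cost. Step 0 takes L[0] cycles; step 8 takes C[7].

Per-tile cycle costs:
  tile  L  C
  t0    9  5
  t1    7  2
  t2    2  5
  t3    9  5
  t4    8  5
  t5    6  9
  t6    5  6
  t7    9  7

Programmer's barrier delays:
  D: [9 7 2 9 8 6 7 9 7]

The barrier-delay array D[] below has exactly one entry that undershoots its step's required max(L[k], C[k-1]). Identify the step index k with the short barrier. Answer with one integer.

[0] required=L[0]=9=9 vs D=9 ok
[1] required=max(L[1]=7,C[0]=5)=7 vs D=7 ok
[2] required=max(L[2]=2,C[1]=2)=2 vs D=2 ok
[3] required=max(L[3]=9,C[2]=5)=9 vs D=9 ok
[4] required=max(L[4]=8,C[3]=5)=8 vs D=8 ok
[5] required=max(L[5]=6,C[4]=5)=6 vs D=6 ok
[6] required=max(L[6]=5,C[5]=9)=9 vs D=7 SHORT
[7] required=max(L[7]=9,C[6]=6)=9 vs D=9 ok
[8] required=C[7]=7=7 vs D=7 ok

hazard at step 6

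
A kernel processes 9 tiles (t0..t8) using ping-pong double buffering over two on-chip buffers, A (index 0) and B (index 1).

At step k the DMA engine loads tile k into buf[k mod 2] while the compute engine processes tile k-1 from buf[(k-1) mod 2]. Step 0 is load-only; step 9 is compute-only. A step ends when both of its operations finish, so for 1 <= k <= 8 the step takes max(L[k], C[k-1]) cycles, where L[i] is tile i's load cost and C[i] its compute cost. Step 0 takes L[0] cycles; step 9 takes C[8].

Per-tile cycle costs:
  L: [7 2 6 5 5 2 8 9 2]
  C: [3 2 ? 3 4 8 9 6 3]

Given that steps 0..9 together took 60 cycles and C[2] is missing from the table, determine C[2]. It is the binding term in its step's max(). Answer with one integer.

C[2] = 9

step 0 | dur = L[0]=7 = 7
step 1 | dur = max(L[1]=2, C[0]=3) = 3
step 2 | dur = max(L[2]=6, C[1]=2) = 6
step 3 | dur = max(L[3]=5, C[2]=?) = C[2]  (unknown; binding)
step 4 | dur = max(L[4]=5, C[3]=3) = 5
step 5 | dur = max(L[5]=2, C[4]=4) = 4
step 6 | dur = max(L[6]=8, C[5]=8) = 8
step 7 | dur = max(L[7]=9, C[6]=9) = 9
step 8 | dur = max(L[8]=2, C[7]=6) = 6
step 9 | dur = C[8]=3 = 3
sum of known step durations = 51
dur[3] = total - known = 60 - 51 = 9
C[2] is the binding max in step 3, so C[2] = dur[3] = 9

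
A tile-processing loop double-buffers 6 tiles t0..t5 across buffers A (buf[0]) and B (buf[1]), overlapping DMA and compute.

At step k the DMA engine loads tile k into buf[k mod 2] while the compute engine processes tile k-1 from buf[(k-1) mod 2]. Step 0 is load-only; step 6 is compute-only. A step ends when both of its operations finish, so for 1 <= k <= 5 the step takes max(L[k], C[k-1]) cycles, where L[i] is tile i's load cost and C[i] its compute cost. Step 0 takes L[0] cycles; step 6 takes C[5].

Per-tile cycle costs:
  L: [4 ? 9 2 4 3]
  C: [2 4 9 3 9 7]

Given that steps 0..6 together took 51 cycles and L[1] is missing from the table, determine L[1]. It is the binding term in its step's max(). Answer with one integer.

L[1] = 9

step 0 = dur = L[0]=4 = 4
step 1 = dur = max(L[1]=?, C[0]=2) = L[1]  (unknown; binding)
step 2 = dur = max(L[2]=9, C[1]=4) = 9
step 3 = dur = max(L[3]=2, C[2]=9) = 9
step 4 = dur = max(L[4]=4, C[3]=3) = 4
step 5 = dur = max(L[5]=3, C[4]=9) = 9
step 6 = dur = C[5]=7 = 7
sum of known step durations = 42
dur[1] = total - known = 51 - 42 = 9
L[1] is the binding max in step 1, so L[1] = dur[1] = 9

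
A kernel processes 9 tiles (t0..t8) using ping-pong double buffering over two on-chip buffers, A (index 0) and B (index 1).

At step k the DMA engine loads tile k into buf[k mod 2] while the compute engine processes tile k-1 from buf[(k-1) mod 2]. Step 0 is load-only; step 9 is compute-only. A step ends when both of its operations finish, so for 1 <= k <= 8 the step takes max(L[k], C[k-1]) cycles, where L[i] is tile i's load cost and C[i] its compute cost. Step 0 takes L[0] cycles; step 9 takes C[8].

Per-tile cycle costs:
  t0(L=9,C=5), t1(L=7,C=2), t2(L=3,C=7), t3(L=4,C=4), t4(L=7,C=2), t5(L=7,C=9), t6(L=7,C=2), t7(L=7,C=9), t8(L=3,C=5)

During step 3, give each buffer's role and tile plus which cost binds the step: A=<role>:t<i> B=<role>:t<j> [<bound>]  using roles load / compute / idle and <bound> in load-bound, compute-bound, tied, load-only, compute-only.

[0] DMA t0→A (9c) ∥ CU idle ⇒ 9c, clock 9
[1] DMA t1→B (7c) ∥ CU A:t0 (5c) ⇒ 7c, clock 16
[2] DMA t2→A (3c) ∥ CU B:t1 (2c) ⇒ 3c, clock 19
[3] DMA t3→B (4c) ∥ CU A:t2 (7c) ⇒ 7c, clock 26
[4] DMA t4→A (7c) ∥ CU B:t3 (4c) ⇒ 7c, clock 33
[5] DMA t5→B (7c) ∥ CU A:t4 (2c) ⇒ 7c, clock 40
[6] DMA t6→A (7c) ∥ CU B:t5 (9c) ⇒ 9c, clock 49
[7] DMA t7→B (7c) ∥ CU A:t6 (2c) ⇒ 7c, clock 56
[8] DMA t8→A (3c) ∥ CU B:t7 (9c) ⇒ 9c, clock 65
[9] DMA idle ∥ CU A:t8 (5c) ⇒ 5c, clock 70

step 3: A=compute:t2 B=load:t3 [compute-bound]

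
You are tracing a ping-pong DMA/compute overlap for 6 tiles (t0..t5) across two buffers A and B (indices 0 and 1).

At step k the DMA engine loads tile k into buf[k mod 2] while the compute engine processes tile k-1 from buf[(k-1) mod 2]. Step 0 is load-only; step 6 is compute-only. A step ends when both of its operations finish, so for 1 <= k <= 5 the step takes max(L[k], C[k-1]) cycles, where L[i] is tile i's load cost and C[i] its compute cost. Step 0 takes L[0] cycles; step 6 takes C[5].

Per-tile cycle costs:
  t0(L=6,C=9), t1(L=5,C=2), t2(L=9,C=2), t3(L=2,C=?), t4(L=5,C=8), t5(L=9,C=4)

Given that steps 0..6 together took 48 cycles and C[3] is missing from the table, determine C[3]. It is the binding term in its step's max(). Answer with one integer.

C[3] = 9

step 0 → dur = L[0]=6 = 6
step 1 → dur = max(L[1]=5, C[0]=9) = 9
step 2 → dur = max(L[2]=9, C[1]=2) = 9
step 3 → dur = max(L[3]=2, C[2]=2) = 2
step 4 → dur = max(L[4]=5, C[3]=?) = C[3]  (unknown; binding)
step 5 → dur = max(L[5]=9, C[4]=8) = 9
step 6 → dur = C[5]=4 = 4
sum of known step durations = 39
dur[4] = total - known = 48 - 39 = 9
C[3] is the binding max in step 4, so C[3] = dur[4] = 9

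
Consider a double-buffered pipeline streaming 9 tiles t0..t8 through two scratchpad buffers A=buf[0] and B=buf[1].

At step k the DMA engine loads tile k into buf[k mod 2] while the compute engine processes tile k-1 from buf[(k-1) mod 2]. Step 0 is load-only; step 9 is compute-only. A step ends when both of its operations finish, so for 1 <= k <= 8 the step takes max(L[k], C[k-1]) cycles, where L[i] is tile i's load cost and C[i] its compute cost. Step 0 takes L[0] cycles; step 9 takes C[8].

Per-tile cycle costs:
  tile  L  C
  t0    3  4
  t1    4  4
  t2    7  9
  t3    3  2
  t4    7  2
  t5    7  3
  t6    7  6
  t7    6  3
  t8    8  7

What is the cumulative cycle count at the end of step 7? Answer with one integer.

step 0: L[0]=3 → dur=3, Σ=3 | A=load:t0 B=idle [load-only]
step 1: L[1]=4 C[0]=4 → dur=4, Σ=7 | A=compute:t0 B=load:t1 [tied]
step 2: L[2]=7 C[1]=4 → dur=7, Σ=14 | A=load:t2 B=compute:t1 [load-bound]
step 3: L[3]=3 C[2]=9 → dur=9, Σ=23 | A=compute:t2 B=load:t3 [compute-bound]
step 4: L[4]=7 C[3]=2 → dur=7, Σ=30 | A=load:t4 B=compute:t3 [load-bound]
step 5: L[5]=7 C[4]=2 → dur=7, Σ=37 | A=compute:t4 B=load:t5 [load-bound]
step 6: L[6]=7 C[5]=3 → dur=7, Σ=44 | A=load:t6 B=compute:t5 [load-bound]
step 7: L[7]=6 C[6]=6 → dur=6, Σ=50 | A=compute:t6 B=load:t7 [tied]
step 8: L[8]=8 C[7]=3 → dur=8, Σ=58 | A=load:t8 B=compute:t7 [load-bound]
step 9: C[8]=7 → dur=7, Σ=65 | A=compute:t8 B=idle [compute-only]

end_cycle[7] = 50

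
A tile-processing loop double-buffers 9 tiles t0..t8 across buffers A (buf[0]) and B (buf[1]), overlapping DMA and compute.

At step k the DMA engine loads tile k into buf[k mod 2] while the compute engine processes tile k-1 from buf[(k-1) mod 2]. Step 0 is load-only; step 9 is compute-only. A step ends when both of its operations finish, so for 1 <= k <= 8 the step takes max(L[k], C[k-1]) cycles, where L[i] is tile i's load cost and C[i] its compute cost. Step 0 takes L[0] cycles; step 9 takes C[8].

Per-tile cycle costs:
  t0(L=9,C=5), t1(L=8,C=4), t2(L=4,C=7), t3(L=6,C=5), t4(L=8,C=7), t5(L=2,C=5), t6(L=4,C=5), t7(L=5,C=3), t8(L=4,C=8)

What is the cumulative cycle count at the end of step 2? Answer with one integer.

end_cycle[2] = 21

step 0: L[0]=9 → dur=9, Σ=9 | A=load:t0 B=idle [load-only]
step 1: L[1]=8 C[0]=5 → dur=8, Σ=17 | A=compute:t0 B=load:t1 [load-bound]
step 2: L[2]=4 C[1]=4 → dur=4, Σ=21 | A=load:t2 B=compute:t1 [tied]
step 3: L[3]=6 C[2]=7 → dur=7, Σ=28 | A=compute:t2 B=load:t3 [compute-bound]
step 4: L[4]=8 C[3]=5 → dur=8, Σ=36 | A=load:t4 B=compute:t3 [load-bound]
step 5: L[5]=2 C[4]=7 → dur=7, Σ=43 | A=compute:t4 B=load:t5 [compute-bound]
step 6: L[6]=4 C[5]=5 → dur=5, Σ=48 | A=load:t6 B=compute:t5 [compute-bound]
step 7: L[7]=5 C[6]=5 → dur=5, Σ=53 | A=compute:t6 B=load:t7 [tied]
step 8: L[8]=4 C[7]=3 → dur=4, Σ=57 | A=load:t8 B=compute:t7 [load-bound]
step 9: C[8]=8 → dur=8, Σ=65 | A=compute:t8 B=idle [compute-only]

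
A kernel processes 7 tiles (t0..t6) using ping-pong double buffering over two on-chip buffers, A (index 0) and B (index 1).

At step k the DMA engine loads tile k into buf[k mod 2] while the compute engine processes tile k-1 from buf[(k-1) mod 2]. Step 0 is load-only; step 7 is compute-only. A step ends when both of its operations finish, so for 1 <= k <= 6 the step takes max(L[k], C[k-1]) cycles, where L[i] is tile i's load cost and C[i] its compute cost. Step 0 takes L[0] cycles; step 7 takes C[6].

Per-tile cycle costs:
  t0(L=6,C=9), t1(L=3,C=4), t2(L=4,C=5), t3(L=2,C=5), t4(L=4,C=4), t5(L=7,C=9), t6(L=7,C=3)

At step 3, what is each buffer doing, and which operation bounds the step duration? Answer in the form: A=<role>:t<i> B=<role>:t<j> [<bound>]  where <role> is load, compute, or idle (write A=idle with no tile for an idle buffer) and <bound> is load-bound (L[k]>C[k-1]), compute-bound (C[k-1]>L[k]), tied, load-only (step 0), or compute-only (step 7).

step 3: A=compute:t2 B=load:t3 [compute-bound]

[0] DMA t0→A (6c) ∥ CU idle ⇒ 6c, clock 6
[1] DMA t1→B (3c) ∥ CU A:t0 (9c) ⇒ 9c, clock 15
[2] DMA t2→A (4c) ∥ CU B:t1 (4c) ⇒ 4c, clock 19
[3] DMA t3→B (2c) ∥ CU A:t2 (5c) ⇒ 5c, clock 24
[4] DMA t4→A (4c) ∥ CU B:t3 (5c) ⇒ 5c, clock 29
[5] DMA t5→B (7c) ∥ CU A:t4 (4c) ⇒ 7c, clock 36
[6] DMA t6→A (7c) ∥ CU B:t5 (9c) ⇒ 9c, clock 45
[7] DMA idle ∥ CU A:t6 (3c) ⇒ 3c, clock 48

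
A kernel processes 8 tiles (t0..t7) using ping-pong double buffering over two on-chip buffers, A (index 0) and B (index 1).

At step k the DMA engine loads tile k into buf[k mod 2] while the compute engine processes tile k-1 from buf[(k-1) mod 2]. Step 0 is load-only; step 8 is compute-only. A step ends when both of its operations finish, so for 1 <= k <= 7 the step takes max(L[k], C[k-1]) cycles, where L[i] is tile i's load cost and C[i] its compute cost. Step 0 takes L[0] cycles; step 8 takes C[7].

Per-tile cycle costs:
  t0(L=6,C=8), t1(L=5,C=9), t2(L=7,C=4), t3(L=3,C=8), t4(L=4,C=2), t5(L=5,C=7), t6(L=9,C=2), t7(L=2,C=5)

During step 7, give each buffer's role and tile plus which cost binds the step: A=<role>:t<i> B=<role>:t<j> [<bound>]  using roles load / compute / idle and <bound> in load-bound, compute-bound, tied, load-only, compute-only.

step 7: A=compute:t6 B=load:t7 [tied]

step 0: L[0]=6 → dur=6, Σ=6 | A=load:t0 B=idle [load-only]
step 1: L[1]=5 C[0]=8 → dur=8, Σ=14 | A=compute:t0 B=load:t1 [compute-bound]
step 2: L[2]=7 C[1]=9 → dur=9, Σ=23 | A=load:t2 B=compute:t1 [compute-bound]
step 3: L[3]=3 C[2]=4 → dur=4, Σ=27 | A=compute:t2 B=load:t3 [compute-bound]
step 4: L[4]=4 C[3]=8 → dur=8, Σ=35 | A=load:t4 B=compute:t3 [compute-bound]
step 5: L[5]=5 C[4]=2 → dur=5, Σ=40 | A=compute:t4 B=load:t5 [load-bound]
step 6: L[6]=9 C[5]=7 → dur=9, Σ=49 | A=load:t6 B=compute:t5 [load-bound]
step 7: L[7]=2 C[6]=2 → dur=2, Σ=51 | A=compute:t6 B=load:t7 [tied]
step 8: C[7]=5 → dur=5, Σ=56 | A=idle B=compute:t7 [compute-only]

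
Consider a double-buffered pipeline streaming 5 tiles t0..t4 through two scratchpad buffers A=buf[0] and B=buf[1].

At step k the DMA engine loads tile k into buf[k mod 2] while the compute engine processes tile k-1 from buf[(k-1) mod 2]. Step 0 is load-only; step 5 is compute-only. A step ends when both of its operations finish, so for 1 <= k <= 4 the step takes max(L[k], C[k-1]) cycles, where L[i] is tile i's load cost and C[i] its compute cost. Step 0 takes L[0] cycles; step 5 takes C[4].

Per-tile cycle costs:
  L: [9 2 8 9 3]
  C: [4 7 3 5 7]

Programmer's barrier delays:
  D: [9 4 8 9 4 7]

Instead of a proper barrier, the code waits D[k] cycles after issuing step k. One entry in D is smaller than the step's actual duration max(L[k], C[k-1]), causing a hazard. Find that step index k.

hazard at step 4

step 0: need L[0]=9 = 9; D[0]=9 ok
step 1: need max(L[1]=2,C[0]=4) = 4; D[1]=4 ok
step 2: need max(L[2]=8,C[1]=7) = 8; D[2]=8 ok
step 3: need max(L[3]=9,C[2]=3) = 9; D[3]=9 ok
step 4: need max(L[4]=3,C[3]=5) = 5; D[4]=4 SHORT
step 5: need C[4]=7 = 7; D[5]=7 ok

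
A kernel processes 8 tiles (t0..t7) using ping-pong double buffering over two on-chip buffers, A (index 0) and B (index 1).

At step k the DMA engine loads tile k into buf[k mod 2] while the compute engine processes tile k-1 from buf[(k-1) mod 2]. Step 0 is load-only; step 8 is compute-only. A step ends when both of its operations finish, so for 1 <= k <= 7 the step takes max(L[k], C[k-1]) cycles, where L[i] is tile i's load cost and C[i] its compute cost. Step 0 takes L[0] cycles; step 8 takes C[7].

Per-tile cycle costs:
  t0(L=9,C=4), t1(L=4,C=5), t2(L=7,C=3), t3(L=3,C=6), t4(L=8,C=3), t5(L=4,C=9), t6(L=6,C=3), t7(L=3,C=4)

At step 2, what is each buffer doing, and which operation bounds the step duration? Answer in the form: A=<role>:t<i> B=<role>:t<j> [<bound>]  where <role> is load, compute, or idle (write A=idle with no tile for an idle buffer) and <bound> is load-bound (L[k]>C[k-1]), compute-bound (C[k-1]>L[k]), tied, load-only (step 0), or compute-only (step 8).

k=0 load=t0/9c comp=- wait=9 total=9
k=1 load=t1/4c comp=t0/4c wait=4 total=13
k=2 load=t2/7c comp=t1/5c wait=7 total=20
k=3 load=t3/3c comp=t2/3c wait=3 total=23
k=4 load=t4/8c comp=t3/6c wait=8 total=31
k=5 load=t5/4c comp=t4/3c wait=4 total=35
k=6 load=t6/6c comp=t5/9c wait=9 total=44
k=7 load=t7/3c comp=t6/3c wait=3 total=47
k=8 load=- comp=t7/4c wait=4 total=51

step 2: A=load:t2 B=compute:t1 [load-bound]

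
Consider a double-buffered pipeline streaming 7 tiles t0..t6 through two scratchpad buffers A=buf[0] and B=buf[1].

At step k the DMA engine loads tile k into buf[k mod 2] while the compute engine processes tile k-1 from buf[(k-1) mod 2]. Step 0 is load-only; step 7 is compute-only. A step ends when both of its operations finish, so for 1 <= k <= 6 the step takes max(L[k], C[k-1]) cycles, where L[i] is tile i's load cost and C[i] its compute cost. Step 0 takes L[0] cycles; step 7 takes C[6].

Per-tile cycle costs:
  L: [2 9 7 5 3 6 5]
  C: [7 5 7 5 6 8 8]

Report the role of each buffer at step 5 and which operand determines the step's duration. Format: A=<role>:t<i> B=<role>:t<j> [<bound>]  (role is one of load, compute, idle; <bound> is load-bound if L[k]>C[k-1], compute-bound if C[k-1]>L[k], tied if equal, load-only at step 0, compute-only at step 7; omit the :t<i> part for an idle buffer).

step 5: A=compute:t4 B=load:t5 [tied]

[0] DMA t0→A (2c) ∥ CU idle ⇒ 2c, clock 2
[1] DMA t1→B (9c) ∥ CU A:t0 (7c) ⇒ 9c, clock 11
[2] DMA t2→A (7c) ∥ CU B:t1 (5c) ⇒ 7c, clock 18
[3] DMA t3→B (5c) ∥ CU A:t2 (7c) ⇒ 7c, clock 25
[4] DMA t4→A (3c) ∥ CU B:t3 (5c) ⇒ 5c, clock 30
[5] DMA t5→B (6c) ∥ CU A:t4 (6c) ⇒ 6c, clock 36
[6] DMA t6→A (5c) ∥ CU B:t5 (8c) ⇒ 8c, clock 44
[7] DMA idle ∥ CU A:t6 (8c) ⇒ 8c, clock 52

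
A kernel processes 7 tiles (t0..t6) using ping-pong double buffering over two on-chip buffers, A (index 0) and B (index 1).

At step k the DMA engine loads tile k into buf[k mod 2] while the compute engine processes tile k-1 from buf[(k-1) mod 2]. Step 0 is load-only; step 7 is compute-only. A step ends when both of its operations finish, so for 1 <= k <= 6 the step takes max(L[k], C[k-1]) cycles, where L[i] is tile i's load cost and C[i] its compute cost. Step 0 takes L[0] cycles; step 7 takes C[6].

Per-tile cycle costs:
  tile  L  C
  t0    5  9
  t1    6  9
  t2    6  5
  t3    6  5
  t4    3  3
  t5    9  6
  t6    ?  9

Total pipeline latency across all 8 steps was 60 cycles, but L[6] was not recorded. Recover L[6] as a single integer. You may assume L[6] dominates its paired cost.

step 0 → dur = L[0]=5 = 5
step 1 → dur = max(L[1]=6, C[0]=9) = 9
step 2 → dur = max(L[2]=6, C[1]=9) = 9
step 3 → dur = max(L[3]=6, C[2]=5) = 6
step 4 → dur = max(L[4]=3, C[3]=5) = 5
step 5 → dur = max(L[5]=9, C[4]=3) = 9
step 6 → dur = max(L[6]=?, C[5]=6) = L[6]  (unknown; binding)
step 7 → dur = C[6]=9 = 9
sum of known step durations = 52
dur[6] = total - known = 60 - 52 = 8
L[6] is the binding max in step 6, so L[6] = dur[6] = 8

L[6] = 8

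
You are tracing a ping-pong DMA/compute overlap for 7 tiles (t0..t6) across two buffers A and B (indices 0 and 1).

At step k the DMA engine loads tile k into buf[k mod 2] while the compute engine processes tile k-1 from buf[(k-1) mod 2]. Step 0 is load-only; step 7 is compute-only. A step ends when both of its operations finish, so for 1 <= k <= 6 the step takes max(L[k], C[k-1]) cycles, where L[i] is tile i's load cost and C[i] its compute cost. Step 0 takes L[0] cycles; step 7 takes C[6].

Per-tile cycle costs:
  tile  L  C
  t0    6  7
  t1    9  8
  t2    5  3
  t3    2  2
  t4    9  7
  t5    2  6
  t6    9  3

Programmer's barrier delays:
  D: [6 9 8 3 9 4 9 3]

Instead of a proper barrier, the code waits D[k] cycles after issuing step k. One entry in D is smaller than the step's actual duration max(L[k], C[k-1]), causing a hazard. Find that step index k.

hazard at step 5

step 0: need L[0]=6 = 6; D[0]=6 ok
step 1: need max(L[1]=9,C[0]=7) = 9; D[1]=9 ok
step 2: need max(L[2]=5,C[1]=8) = 8; D[2]=8 ok
step 3: need max(L[3]=2,C[2]=3) = 3; D[3]=3 ok
step 4: need max(L[4]=9,C[3]=2) = 9; D[4]=9 ok
step 5: need max(L[5]=2,C[4]=7) = 7; D[5]=4 SHORT
step 6: need max(L[6]=9,C[5]=6) = 9; D[6]=9 ok
step 7: need C[6]=3 = 3; D[7]=3 ok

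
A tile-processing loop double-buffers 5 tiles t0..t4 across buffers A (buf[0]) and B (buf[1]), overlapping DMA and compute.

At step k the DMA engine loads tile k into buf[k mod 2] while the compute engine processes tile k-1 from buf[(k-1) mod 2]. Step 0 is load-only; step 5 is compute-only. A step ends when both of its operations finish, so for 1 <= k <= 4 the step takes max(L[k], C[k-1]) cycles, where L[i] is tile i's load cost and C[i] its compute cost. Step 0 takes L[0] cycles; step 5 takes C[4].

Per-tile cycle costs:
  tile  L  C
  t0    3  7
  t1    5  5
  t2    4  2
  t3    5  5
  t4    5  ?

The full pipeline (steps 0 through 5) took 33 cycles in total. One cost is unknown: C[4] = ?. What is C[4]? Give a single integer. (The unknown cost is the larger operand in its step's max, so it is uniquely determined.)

step 0 = dur = L[0]=3 = 3
step 1 = dur = max(L[1]=5, C[0]=7) = 7
step 2 = dur = max(L[2]=4, C[1]=5) = 5
step 3 = dur = max(L[3]=5, C[2]=2) = 5
step 4 = dur = max(L[4]=5, C[3]=5) = 5
step 5 = dur = C[4]=? = C[4]  (unknown; binding)
sum of known step durations = 25
dur[5] = total - known = 33 - 25 = 8
C[4] is the binding max in step 5, so C[4] = dur[5] = 8

C[4] = 8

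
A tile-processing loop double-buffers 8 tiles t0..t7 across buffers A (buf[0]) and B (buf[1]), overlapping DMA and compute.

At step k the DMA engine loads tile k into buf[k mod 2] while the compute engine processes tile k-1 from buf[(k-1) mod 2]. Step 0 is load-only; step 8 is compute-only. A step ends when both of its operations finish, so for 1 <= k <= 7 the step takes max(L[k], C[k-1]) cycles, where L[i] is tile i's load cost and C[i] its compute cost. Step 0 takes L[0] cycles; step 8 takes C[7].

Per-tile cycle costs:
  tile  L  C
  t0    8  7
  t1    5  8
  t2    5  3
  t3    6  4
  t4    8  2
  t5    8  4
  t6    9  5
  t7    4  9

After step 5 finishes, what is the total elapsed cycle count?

[0] DMA t0→A (8c) ∥ CU idle ⇒ 8c, clock 8
[1] DMA t1→B (5c) ∥ CU A:t0 (7c) ⇒ 7c, clock 15
[2] DMA t2→A (5c) ∥ CU B:t1 (8c) ⇒ 8c, clock 23
[3] DMA t3→B (6c) ∥ CU A:t2 (3c) ⇒ 6c, clock 29
[4] DMA t4→A (8c) ∥ CU B:t3 (4c) ⇒ 8c, clock 37
[5] DMA t5→B (8c) ∥ CU A:t4 (2c) ⇒ 8c, clock 45
[6] DMA t6→A (9c) ∥ CU B:t5 (4c) ⇒ 9c, clock 54
[7] DMA t7→B (4c) ∥ CU A:t6 (5c) ⇒ 5c, clock 59
[8] DMA idle ∥ CU B:t7 (9c) ⇒ 9c, clock 68

end_cycle[5] = 45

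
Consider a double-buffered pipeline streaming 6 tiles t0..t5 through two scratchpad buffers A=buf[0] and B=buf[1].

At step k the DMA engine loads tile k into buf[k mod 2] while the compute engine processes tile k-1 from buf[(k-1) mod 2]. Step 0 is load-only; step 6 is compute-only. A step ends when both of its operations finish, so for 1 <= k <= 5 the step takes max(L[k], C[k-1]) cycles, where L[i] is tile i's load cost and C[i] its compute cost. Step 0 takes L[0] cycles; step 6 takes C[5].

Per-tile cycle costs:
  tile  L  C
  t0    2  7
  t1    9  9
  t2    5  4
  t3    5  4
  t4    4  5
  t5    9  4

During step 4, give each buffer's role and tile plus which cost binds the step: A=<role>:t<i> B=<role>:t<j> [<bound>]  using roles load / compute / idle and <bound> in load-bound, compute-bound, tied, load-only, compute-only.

step 0: L[0]=2 → dur=2, Σ=2 | A=load:t0 B=idle [load-only]
step 1: L[1]=9 C[0]=7 → dur=9, Σ=11 | A=compute:t0 B=load:t1 [load-bound]
step 2: L[2]=5 C[1]=9 → dur=9, Σ=20 | A=load:t2 B=compute:t1 [compute-bound]
step 3: L[3]=5 C[2]=4 → dur=5, Σ=25 | A=compute:t2 B=load:t3 [load-bound]
step 4: L[4]=4 C[3]=4 → dur=4, Σ=29 | A=load:t4 B=compute:t3 [tied]
step 5: L[5]=9 C[4]=5 → dur=9, Σ=38 | A=compute:t4 B=load:t5 [load-bound]
step 6: C[5]=4 → dur=4, Σ=42 | A=idle B=compute:t5 [compute-only]

step 4: A=load:t4 B=compute:t3 [tied]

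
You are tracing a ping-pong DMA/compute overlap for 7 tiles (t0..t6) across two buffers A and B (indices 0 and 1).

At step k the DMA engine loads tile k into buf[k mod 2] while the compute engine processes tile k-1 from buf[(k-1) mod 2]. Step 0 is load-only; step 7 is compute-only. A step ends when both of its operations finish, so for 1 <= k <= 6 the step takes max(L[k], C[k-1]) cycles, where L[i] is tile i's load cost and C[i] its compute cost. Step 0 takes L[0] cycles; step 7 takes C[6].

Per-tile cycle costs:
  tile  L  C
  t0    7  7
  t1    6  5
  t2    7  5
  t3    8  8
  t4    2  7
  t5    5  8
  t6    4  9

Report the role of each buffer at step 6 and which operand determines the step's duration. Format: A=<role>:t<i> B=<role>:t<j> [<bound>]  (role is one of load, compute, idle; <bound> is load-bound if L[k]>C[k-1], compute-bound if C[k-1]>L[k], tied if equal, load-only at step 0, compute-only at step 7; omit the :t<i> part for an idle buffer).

step 0: L[0]=7 → dur=7, Σ=7 | A=load:t0 B=idle [load-only]
step 1: L[1]=6 C[0]=7 → dur=7, Σ=14 | A=compute:t0 B=load:t1 [compute-bound]
step 2: L[2]=7 C[1]=5 → dur=7, Σ=21 | A=load:t2 B=compute:t1 [load-bound]
step 3: L[3]=8 C[2]=5 → dur=8, Σ=29 | A=compute:t2 B=load:t3 [load-bound]
step 4: L[4]=2 C[3]=8 → dur=8, Σ=37 | A=load:t4 B=compute:t3 [compute-bound]
step 5: L[5]=5 C[4]=7 → dur=7, Σ=44 | A=compute:t4 B=load:t5 [compute-bound]
step 6: L[6]=4 C[5]=8 → dur=8, Σ=52 | A=load:t6 B=compute:t5 [compute-bound]
step 7: C[6]=9 → dur=9, Σ=61 | A=compute:t6 B=idle [compute-only]

step 6: A=load:t6 B=compute:t5 [compute-bound]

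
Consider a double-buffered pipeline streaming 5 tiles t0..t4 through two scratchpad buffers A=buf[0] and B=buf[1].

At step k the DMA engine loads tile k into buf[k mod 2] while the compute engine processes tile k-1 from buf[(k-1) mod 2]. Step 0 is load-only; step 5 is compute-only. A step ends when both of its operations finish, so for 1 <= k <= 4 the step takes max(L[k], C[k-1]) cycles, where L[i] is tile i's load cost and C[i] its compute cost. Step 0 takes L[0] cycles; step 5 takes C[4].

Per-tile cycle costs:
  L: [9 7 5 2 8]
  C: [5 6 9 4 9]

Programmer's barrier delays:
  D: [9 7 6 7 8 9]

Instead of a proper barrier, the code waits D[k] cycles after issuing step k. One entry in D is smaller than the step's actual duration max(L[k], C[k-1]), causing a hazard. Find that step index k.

hazard at step 3

step 0: need L[0]=9 = 9; D[0]=9 ok
step 1: need max(L[1]=7,C[0]=5) = 7; D[1]=7 ok
step 2: need max(L[2]=5,C[1]=6) = 6; D[2]=6 ok
step 3: need max(L[3]=2,C[2]=9) = 9; D[3]=7 SHORT
step 4: need max(L[4]=8,C[3]=4) = 8; D[4]=8 ok
step 5: need C[4]=9 = 9; D[5]=9 ok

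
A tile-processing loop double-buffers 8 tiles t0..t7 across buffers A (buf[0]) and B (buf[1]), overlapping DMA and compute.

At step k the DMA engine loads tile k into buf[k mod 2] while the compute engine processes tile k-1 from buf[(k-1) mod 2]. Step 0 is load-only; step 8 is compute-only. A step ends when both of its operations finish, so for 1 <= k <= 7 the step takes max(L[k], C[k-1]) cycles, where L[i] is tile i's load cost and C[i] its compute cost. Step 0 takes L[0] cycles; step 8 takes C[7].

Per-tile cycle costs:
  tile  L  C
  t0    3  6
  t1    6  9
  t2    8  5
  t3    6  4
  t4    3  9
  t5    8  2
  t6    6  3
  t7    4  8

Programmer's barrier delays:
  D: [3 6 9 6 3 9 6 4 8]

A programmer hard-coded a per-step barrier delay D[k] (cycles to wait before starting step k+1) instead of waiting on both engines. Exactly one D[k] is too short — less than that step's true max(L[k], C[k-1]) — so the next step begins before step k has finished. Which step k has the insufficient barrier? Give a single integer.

hazard at step 4

[0] required=L[0]=3=3 vs D=3 ok
[1] required=max(L[1]=6,C[0]=6)=6 vs D=6 ok
[2] required=max(L[2]=8,C[1]=9)=9 vs D=9 ok
[3] required=max(L[3]=6,C[2]=5)=6 vs D=6 ok
[4] required=max(L[4]=3,C[3]=4)=4 vs D=3 SHORT
[5] required=max(L[5]=8,C[4]=9)=9 vs D=9 ok
[6] required=max(L[6]=6,C[5]=2)=6 vs D=6 ok
[7] required=max(L[7]=4,C[6]=3)=4 vs D=4 ok
[8] required=C[7]=8=8 vs D=8 ok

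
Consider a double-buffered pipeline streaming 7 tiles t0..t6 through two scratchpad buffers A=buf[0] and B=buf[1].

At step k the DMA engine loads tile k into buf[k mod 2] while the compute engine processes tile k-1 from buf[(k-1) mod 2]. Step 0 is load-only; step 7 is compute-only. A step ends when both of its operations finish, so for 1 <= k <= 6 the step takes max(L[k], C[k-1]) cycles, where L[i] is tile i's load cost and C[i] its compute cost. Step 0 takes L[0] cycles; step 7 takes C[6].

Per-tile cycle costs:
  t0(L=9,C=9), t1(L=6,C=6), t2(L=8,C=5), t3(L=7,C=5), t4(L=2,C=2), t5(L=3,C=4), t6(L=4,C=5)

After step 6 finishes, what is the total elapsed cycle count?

step 0: L[0]=9 → dur=9, Σ=9 | A=load:t0 B=idle [load-only]
step 1: L[1]=6 C[0]=9 → dur=9, Σ=18 | A=compute:t0 B=load:t1 [compute-bound]
step 2: L[2]=8 C[1]=6 → dur=8, Σ=26 | A=load:t2 B=compute:t1 [load-bound]
step 3: L[3]=7 C[2]=5 → dur=7, Σ=33 | A=compute:t2 B=load:t3 [load-bound]
step 4: L[4]=2 C[3]=5 → dur=5, Σ=38 | A=load:t4 B=compute:t3 [compute-bound]
step 5: L[5]=3 C[4]=2 → dur=3, Σ=41 | A=compute:t4 B=load:t5 [load-bound]
step 6: L[6]=4 C[5]=4 → dur=4, Σ=45 | A=load:t6 B=compute:t5 [tied]
step 7: C[6]=5 → dur=5, Σ=50 | A=compute:t6 B=idle [compute-only]

end_cycle[6] = 45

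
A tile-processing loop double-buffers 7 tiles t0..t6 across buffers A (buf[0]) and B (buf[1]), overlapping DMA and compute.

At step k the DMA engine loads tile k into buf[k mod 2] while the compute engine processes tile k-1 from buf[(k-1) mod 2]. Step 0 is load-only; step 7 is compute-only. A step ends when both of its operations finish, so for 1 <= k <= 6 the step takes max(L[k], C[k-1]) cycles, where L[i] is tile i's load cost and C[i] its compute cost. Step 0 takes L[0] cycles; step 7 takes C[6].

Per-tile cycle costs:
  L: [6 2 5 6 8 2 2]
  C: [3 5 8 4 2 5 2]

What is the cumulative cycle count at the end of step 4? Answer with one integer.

k=0 load=t0/6c comp=- wait=6 total=6
k=1 load=t1/2c comp=t0/3c wait=3 total=9
k=2 load=t2/5c comp=t1/5c wait=5 total=14
k=3 load=t3/6c comp=t2/8c wait=8 total=22
k=4 load=t4/8c comp=t3/4c wait=8 total=30
k=5 load=t5/2c comp=t4/2c wait=2 total=32
k=6 load=t6/2c comp=t5/5c wait=5 total=37
k=7 load=- comp=t6/2c wait=2 total=39

end_cycle[4] = 30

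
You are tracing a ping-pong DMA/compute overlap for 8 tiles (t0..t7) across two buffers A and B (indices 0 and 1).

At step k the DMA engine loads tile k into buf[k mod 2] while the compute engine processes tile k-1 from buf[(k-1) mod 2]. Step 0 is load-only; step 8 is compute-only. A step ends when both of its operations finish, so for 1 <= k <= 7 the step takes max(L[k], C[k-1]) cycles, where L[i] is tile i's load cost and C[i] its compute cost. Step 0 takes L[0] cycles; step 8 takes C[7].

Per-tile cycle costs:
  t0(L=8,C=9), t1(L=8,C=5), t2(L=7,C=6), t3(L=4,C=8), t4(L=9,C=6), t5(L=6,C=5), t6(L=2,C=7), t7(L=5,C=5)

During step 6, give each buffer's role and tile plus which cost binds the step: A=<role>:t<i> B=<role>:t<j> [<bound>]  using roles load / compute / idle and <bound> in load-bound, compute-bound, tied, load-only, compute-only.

step 6: A=load:t6 B=compute:t5 [compute-bound]

k=0 load=t0/8c comp=- wait=8 total=8
k=1 load=t1/8c comp=t0/9c wait=9 total=17
k=2 load=t2/7c comp=t1/5c wait=7 total=24
k=3 load=t3/4c comp=t2/6c wait=6 total=30
k=4 load=t4/9c comp=t3/8c wait=9 total=39
k=5 load=t5/6c comp=t4/6c wait=6 total=45
k=6 load=t6/2c comp=t5/5c wait=5 total=50
k=7 load=t7/5c comp=t6/7c wait=7 total=57
k=8 load=- comp=t7/5c wait=5 total=62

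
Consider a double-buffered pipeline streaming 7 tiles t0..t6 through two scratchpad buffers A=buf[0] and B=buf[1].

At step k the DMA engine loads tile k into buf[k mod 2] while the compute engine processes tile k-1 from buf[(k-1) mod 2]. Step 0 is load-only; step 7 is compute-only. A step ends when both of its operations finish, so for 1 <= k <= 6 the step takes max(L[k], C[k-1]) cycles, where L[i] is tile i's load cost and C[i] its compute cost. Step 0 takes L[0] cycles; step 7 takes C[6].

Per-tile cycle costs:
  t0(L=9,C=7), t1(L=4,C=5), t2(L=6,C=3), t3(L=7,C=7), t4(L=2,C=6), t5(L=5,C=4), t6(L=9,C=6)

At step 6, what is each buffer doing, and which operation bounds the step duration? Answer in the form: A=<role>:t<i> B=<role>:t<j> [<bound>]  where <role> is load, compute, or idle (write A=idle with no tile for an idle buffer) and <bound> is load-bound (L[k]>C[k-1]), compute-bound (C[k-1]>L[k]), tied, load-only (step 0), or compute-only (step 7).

step 6: A=load:t6 B=compute:t5 [load-bound]

k=0 load=t0/9c comp=- wait=9 total=9
k=1 load=t1/4c comp=t0/7c wait=7 total=16
k=2 load=t2/6c comp=t1/5c wait=6 total=22
k=3 load=t3/7c comp=t2/3c wait=7 total=29
k=4 load=t4/2c comp=t3/7c wait=7 total=36
k=5 load=t5/5c comp=t4/6c wait=6 total=42
k=6 load=t6/9c comp=t5/4c wait=9 total=51
k=7 load=- comp=t6/6c wait=6 total=57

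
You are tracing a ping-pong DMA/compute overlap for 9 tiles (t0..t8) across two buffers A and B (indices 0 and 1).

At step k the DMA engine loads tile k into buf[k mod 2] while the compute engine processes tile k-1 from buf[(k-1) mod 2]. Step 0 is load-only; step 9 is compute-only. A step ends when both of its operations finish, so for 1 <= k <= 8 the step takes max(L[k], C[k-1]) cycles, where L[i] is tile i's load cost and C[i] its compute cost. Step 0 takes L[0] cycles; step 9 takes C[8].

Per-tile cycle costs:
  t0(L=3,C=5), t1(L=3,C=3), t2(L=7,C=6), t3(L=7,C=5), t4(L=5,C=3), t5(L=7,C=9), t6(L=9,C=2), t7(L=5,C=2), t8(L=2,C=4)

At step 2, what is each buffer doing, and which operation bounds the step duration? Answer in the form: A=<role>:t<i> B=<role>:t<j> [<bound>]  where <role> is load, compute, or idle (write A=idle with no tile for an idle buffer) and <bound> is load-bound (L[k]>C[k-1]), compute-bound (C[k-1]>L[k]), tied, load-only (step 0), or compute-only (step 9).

k=0 load=t0/3c comp=- wait=3 total=3
k=1 load=t1/3c comp=t0/5c wait=5 total=8
k=2 load=t2/7c comp=t1/3c wait=7 total=15
k=3 load=t3/7c comp=t2/6c wait=7 total=22
k=4 load=t4/5c comp=t3/5c wait=5 total=27
k=5 load=t5/7c comp=t4/3c wait=7 total=34
k=6 load=t6/9c comp=t5/9c wait=9 total=43
k=7 load=t7/5c comp=t6/2c wait=5 total=48
k=8 load=t8/2c comp=t7/2c wait=2 total=50
k=9 load=- comp=t8/4c wait=4 total=54

step 2: A=load:t2 B=compute:t1 [load-bound]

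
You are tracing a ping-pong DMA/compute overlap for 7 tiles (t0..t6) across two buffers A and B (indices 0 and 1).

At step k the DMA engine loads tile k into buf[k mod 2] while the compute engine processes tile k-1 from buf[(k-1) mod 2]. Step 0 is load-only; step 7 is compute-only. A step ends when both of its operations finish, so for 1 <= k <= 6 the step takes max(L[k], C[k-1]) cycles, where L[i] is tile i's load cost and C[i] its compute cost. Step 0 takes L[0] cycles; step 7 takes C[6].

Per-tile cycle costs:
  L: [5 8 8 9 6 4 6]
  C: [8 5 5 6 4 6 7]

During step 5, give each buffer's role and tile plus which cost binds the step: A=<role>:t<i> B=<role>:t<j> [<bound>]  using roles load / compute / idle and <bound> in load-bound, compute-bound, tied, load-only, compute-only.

step 0: L[0]=5 → dur=5, Σ=5 | A=load:t0 B=idle [load-only]
step 1: L[1]=8 C[0]=8 → dur=8, Σ=13 | A=compute:t0 B=load:t1 [tied]
step 2: L[2]=8 C[1]=5 → dur=8, Σ=21 | A=load:t2 B=compute:t1 [load-bound]
step 3: L[3]=9 C[2]=5 → dur=9, Σ=30 | A=compute:t2 B=load:t3 [load-bound]
step 4: L[4]=6 C[3]=6 → dur=6, Σ=36 | A=load:t4 B=compute:t3 [tied]
step 5: L[5]=4 C[4]=4 → dur=4, Σ=40 | A=compute:t4 B=load:t5 [tied]
step 6: L[6]=6 C[5]=6 → dur=6, Σ=46 | A=load:t6 B=compute:t5 [tied]
step 7: C[6]=7 → dur=7, Σ=53 | A=compute:t6 B=idle [compute-only]

step 5: A=compute:t4 B=load:t5 [tied]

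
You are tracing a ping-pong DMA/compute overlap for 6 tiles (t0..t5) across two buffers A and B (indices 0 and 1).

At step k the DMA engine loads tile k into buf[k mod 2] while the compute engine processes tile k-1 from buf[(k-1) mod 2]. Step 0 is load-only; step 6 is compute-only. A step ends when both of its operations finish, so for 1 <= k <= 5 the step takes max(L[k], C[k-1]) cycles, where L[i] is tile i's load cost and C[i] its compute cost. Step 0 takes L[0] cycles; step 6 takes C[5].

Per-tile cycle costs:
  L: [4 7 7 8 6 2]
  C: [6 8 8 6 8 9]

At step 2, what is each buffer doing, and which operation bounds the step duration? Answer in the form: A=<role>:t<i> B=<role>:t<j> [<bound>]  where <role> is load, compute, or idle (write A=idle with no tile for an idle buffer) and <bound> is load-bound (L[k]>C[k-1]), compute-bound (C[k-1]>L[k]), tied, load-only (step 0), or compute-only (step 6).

step 2: A=load:t2 B=compute:t1 [compute-bound]

[0] DMA t0→A (4c) ∥ CU idle ⇒ 4c, clock 4
[1] DMA t1→B (7c) ∥ CU A:t0 (6c) ⇒ 7c, clock 11
[2] DMA t2→A (7c) ∥ CU B:t1 (8c) ⇒ 8c, clock 19
[3] DMA t3→B (8c) ∥ CU A:t2 (8c) ⇒ 8c, clock 27
[4] DMA t4→A (6c) ∥ CU B:t3 (6c) ⇒ 6c, clock 33
[5] DMA t5→B (2c) ∥ CU A:t4 (8c) ⇒ 8c, clock 41
[6] DMA idle ∥ CU B:t5 (9c) ⇒ 9c, clock 50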